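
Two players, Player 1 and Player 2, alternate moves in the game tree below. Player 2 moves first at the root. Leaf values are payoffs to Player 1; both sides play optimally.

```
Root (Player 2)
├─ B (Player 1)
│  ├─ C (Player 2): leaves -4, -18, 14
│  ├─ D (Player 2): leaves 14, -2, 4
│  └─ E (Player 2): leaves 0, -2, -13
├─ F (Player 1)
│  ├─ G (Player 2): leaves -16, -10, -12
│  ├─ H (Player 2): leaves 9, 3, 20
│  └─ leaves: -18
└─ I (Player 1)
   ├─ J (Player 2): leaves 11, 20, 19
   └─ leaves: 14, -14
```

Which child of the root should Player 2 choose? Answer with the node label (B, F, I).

B

C (Player 2): min(-4, -18, 14) = -18
D (Player 2): min(14, -2, 4) = -2
E (Player 2): min(0, -2, -13) = -13
B (Player 1): max(-18, -2, -13) = -2
G (Player 2): min(-16, -10, -12) = -16
H (Player 2): min(9, 3, 20) = 3
F (Player 1): max(-16, 3, -18) = 3
J (Player 2): min(11, 20, 19) = 11
I (Player 1): max(11, 14, -14) = 14
Root (Player 2): min(-2, 3, 14) = -2
Player 2 picks the child with the lowest value: B (value -2).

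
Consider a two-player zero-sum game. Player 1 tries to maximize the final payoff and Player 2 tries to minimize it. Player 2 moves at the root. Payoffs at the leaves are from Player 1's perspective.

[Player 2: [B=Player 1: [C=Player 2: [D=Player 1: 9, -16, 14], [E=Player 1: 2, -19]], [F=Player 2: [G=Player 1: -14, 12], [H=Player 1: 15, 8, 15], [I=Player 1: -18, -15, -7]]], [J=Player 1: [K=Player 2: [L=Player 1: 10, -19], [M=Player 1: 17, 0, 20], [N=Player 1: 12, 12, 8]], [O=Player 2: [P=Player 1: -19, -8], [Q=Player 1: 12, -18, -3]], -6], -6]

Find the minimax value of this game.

D (Player 1): max(9, -16, 14) = 14
E (Player 1): max(2, -19) = 2
C (Player 2): min(14, 2) = 2
G (Player 1): max(-14, 12) = 12
H (Player 1): max(15, 8, 15) = 15
I (Player 1): max(-18, -15, -7) = -7
F (Player 2): min(12, 15, -7) = -7
B (Player 1): max(2, -7) = 2
L (Player 1): max(10, -19) = 10
M (Player 1): max(17, 0, 20) = 20
N (Player 1): max(12, 12, 8) = 12
K (Player 2): min(10, 20, 12) = 10
P (Player 1): max(-19, -8) = -8
Q (Player 1): max(12, -18, -3) = 12
O (Player 2): min(-8, 12) = -8
J (Player 1): max(10, -8, -6) = 10
Root (Player 2): min(2, 10, -6) = -6

-6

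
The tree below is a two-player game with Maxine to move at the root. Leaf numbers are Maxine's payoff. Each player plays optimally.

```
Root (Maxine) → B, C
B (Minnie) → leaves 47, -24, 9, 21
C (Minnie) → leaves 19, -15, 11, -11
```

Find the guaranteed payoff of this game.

-15

B (Minnie): min(47, -24, 9, 21) = -24
C (Minnie): min(19, -15, 11, -11) = -15
Root (Maxine): max(-24, -15) = -15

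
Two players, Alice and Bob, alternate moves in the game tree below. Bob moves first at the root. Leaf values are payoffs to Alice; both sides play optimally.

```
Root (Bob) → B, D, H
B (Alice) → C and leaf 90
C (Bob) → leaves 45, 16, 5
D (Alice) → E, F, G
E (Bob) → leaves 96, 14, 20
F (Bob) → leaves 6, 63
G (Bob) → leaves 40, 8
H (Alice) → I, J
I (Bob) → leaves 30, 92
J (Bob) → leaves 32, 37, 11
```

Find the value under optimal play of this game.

C (Bob): min(45, 16, 5) = 5
B (Alice): max(5, 90) = 90
E (Bob): min(96, 14, 20) = 14
F (Bob): min(6, 63) = 6
G (Bob): min(40, 8) = 8
D (Alice): max(14, 6, 8) = 14
I (Bob): min(30, 92) = 30
J (Bob): min(32, 37, 11) = 11
H (Alice): max(30, 11) = 30
Root (Bob): min(90, 14, 30) = 14

14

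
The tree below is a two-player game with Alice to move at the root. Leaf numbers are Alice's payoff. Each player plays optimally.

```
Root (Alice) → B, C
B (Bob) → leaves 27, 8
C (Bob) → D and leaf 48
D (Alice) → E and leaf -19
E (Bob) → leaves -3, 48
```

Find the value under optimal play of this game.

8

B (Bob): min(27, 8) = 8
E (Bob): min(-3, 48) = -3
D (Alice): max(-3, -19) = -3
C (Bob): min(-3, 48) = -3
Root (Alice): max(8, -3) = 8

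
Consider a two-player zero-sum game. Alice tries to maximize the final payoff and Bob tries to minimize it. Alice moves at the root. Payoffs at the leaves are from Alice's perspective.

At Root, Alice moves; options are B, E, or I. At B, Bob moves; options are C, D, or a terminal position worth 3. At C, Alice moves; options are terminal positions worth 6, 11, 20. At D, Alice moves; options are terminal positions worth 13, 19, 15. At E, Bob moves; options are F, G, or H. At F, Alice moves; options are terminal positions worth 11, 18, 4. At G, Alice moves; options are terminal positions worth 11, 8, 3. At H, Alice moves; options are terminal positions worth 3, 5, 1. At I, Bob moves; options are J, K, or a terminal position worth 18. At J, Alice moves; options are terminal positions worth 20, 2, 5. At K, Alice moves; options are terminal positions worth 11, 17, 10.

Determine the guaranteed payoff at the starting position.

17

C (Alice): max(6, 11, 20) = 20
D (Alice): max(13, 19, 15) = 19
B (Bob): min(20, 19, 3) = 3
F (Alice): max(11, 18, 4) = 18
G (Alice): max(11, 8, 3) = 11
H (Alice): max(3, 5, 1) = 5
E (Bob): min(18, 11, 5) = 5
J (Alice): max(20, 2, 5) = 20
K (Alice): max(11, 17, 10) = 17
I (Bob): min(20, 17, 18) = 17
Root (Alice): max(3, 5, 17) = 17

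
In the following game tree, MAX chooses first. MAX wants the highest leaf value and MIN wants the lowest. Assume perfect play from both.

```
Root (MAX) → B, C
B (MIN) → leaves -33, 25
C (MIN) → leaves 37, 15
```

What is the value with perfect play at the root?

B (MIN): min(-33, 25) = -33
C (MIN): min(37, 15) = 15
Root (MAX): max(-33, 15) = 15

15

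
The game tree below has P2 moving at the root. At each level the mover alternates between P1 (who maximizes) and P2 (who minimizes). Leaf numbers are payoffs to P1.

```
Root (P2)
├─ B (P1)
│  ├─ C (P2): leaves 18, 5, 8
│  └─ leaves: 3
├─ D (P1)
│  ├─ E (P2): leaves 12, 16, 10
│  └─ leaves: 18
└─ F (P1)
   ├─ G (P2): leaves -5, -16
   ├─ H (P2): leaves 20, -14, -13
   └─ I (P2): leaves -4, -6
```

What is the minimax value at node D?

18

E: min(12, 16, 10) = 10
D: max(10, 18) = 18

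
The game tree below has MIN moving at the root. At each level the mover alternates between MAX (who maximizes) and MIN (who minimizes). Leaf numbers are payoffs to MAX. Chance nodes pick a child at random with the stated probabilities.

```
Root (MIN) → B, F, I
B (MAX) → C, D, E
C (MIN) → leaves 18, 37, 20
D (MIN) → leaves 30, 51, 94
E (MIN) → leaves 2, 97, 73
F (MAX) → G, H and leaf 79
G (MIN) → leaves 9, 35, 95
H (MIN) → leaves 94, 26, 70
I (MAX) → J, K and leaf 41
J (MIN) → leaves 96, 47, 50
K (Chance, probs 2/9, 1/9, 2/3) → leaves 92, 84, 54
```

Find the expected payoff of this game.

C (MIN): min(18, 37, 20) = 18
D (MIN): min(30, 51, 94) = 30
E (MIN): min(2, 97, 73) = 2
B (MAX): max(18, 30, 2) = 30
G (MIN): min(9, 35, 95) = 9
H (MIN): min(94, 26, 70) = 26
F (MAX): max(9, 26, 79) = 79
J (MIN): min(96, 47, 50) = 47
K (Chance): 2/9·92 + 1/9·84 + 2/3·54 = 65.78
I (MAX): max(47, 65.78, 41) = 65.78
Root (MIN): min(30, 79, 65.78) = 30

30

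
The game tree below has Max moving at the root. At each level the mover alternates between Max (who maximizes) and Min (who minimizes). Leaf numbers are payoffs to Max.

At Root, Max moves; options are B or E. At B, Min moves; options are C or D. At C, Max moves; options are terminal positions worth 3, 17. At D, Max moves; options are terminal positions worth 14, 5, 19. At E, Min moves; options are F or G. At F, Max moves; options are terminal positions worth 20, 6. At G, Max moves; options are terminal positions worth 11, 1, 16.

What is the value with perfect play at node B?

17

C: max(3, 17) = 17
D: max(14, 5, 19) = 19
B: min(17, 19) = 17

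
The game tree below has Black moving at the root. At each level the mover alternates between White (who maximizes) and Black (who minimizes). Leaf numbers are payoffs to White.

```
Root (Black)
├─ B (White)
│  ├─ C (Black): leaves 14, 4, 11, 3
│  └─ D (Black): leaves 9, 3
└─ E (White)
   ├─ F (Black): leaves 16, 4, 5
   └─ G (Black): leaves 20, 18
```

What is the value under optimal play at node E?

F: min(16, 4, 5) = 4
G: min(20, 18) = 18
E: max(4, 18) = 18

18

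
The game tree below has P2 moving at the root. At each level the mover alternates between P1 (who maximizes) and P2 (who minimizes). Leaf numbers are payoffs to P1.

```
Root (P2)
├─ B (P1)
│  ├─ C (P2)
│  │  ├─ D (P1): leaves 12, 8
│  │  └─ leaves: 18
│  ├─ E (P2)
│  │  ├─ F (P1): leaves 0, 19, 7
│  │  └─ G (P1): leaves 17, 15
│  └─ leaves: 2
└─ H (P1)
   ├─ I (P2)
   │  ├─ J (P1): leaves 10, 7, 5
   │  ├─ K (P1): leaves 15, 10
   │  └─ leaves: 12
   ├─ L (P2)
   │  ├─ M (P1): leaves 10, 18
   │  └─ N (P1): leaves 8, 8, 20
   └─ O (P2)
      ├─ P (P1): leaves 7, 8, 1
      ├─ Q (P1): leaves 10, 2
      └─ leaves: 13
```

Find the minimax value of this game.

17

D (P1): max(12, 8) = 12
C (P2): min(12, 18) = 12
F (P1): max(0, 19, 7) = 19
G (P1): max(17, 15) = 17
E (P2): min(19, 17) = 17
B (P1): max(12, 17, 2) = 17
J (P1): max(10, 7, 5) = 10
K (P1): max(15, 10) = 15
I (P2): min(10, 15, 12) = 10
M (P1): max(10, 18) = 18
N (P1): max(8, 8, 20) = 20
L (P2): min(18, 20) = 18
P (P1): max(7, 8, 1) = 8
Q (P1): max(10, 2) = 10
O (P2): min(8, 10, 13) = 8
H (P1): max(10, 18, 8) = 18
Root (P2): min(17, 18) = 17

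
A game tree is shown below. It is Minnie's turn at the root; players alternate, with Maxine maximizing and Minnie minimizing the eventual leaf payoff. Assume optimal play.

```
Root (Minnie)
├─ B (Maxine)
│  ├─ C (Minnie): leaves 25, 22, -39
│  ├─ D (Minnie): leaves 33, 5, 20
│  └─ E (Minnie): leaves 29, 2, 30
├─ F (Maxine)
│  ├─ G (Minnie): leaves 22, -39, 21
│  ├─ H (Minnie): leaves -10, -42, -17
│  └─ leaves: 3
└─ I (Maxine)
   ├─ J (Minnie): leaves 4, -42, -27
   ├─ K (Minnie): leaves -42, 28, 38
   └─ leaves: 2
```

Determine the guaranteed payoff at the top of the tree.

2

C (Minnie): min(25, 22, -39) = -39
D (Minnie): min(33, 5, 20) = 5
E (Minnie): min(29, 2, 30) = 2
B (Maxine): max(-39, 5, 2) = 5
G (Minnie): min(22, -39, 21) = -39
H (Minnie): min(-10, -42, -17) = -42
F (Maxine): max(-39, -42, 3) = 3
J (Minnie): min(4, -42, -27) = -42
K (Minnie): min(-42, 28, 38) = -42
I (Maxine): max(-42, -42, 2) = 2
Root (Minnie): min(5, 3, 2) = 2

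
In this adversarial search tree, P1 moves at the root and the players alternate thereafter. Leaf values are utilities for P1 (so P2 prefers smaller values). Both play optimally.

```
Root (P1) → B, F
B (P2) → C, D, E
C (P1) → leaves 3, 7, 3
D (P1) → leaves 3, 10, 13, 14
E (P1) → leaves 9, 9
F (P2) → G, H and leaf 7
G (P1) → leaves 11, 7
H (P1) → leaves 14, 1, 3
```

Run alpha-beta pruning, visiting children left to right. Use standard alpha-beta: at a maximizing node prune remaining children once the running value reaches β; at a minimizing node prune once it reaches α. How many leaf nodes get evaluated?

10

C [α=-∞,β=+∞]: v=7
D [α=-∞,β=7]: v=10 after child 2 ≥ β → β-cutoff, skip 2
E [α=-∞,β=7]: v=9 after child 1 ≥ β → β-cutoff, skip 1
B [α=-∞,β=+∞]: v=7
G [α=7,β=+∞]: v=11
H [α=7,β=11]: v=14 after child 1 ≥ β → β-cutoff, skip 2
F [α=7,β=+∞]: v=7
Root [α=-∞,β=+∞]: v=7
Leaves evaluated: 10 of 15.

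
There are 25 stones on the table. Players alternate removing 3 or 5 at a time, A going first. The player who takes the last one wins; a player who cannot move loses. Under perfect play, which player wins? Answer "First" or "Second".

Second

Positions where the player to move wins (W) vs loses (L):
i:   0  1  2  3  4  5  6  7  8  9 10 11 12 13 14 15 16 17 18 19 20 21 22 23 24 25
     L  L  L  W  W  W  W  W  L  L  L  W  W  W  W  W  L  L  L  W  W  W  W  W  L  L
Position 25 is L, so the second player wins.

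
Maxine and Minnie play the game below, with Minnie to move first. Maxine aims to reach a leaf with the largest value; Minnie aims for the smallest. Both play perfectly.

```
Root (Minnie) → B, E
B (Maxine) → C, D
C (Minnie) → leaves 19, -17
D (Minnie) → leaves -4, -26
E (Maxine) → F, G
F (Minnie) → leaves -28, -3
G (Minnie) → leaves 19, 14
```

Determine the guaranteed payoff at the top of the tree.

-17

C (Minnie): min(19, -17) = -17
D (Minnie): min(-4, -26) = -26
B (Maxine): max(-17, -26) = -17
F (Minnie): min(-28, -3) = -28
G (Minnie): min(19, 14) = 14
E (Maxine): max(-28, 14) = 14
Root (Minnie): min(-17, 14) = -17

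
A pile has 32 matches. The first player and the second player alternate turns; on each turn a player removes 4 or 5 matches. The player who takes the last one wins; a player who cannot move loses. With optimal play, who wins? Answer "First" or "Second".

First

Compute winning (W) and losing (L) positions by backward induction:
i:   0  1  2  3  4  5  6  7  8  9 10 11 12 13 14 15 16 17 18 19 20 21 22 23 24 25 26 27 28 29 30 31 32
     L  L  L  L  W  W  W  W  W  L  L  L  L  W  W  W  W  W  L  L  L  L  W  W  W  W  W  L  L  L  L  W  W
Position 32 is W, so the first player wins.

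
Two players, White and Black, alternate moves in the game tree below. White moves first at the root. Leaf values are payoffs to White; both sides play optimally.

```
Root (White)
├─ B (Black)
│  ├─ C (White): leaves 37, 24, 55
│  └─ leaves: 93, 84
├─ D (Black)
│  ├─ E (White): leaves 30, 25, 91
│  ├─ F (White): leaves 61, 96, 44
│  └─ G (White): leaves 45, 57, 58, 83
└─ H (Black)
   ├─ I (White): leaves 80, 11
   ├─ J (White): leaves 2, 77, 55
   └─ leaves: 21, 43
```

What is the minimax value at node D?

E: max(30, 25, 91) = 91
F: max(61, 96, 44) = 96
G: max(45, 57, 58, 83) = 83
D: min(91, 96, 83) = 83

83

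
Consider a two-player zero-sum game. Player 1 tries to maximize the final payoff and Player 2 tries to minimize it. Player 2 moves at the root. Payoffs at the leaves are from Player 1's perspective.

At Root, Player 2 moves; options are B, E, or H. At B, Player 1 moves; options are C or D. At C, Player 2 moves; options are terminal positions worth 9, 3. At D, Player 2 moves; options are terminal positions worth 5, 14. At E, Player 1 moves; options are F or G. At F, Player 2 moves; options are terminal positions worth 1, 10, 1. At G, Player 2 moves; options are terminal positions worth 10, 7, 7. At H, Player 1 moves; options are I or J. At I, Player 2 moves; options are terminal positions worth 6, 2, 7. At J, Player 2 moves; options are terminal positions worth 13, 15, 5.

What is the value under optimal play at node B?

C: min(9, 3) = 3
D: min(5, 14) = 5
B: max(3, 5) = 5

5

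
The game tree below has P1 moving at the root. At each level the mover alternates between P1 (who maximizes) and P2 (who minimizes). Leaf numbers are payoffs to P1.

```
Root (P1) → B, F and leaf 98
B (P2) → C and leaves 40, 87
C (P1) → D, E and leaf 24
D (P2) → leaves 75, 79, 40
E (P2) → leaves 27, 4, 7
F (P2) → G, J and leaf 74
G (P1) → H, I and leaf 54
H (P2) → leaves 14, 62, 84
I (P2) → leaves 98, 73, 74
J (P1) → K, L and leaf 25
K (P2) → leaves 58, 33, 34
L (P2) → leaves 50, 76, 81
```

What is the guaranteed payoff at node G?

73

H: min(14, 62, 84) = 14
I: min(98, 73, 74) = 73
G: max(14, 73, 54) = 73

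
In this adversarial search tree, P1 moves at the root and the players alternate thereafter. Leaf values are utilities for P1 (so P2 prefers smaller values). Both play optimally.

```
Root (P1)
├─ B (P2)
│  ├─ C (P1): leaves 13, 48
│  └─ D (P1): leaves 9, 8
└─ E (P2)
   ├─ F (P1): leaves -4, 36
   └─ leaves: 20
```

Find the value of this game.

C (P1): max(13, 48) = 48
D (P1): max(9, 8) = 9
B (P2): min(48, 9) = 9
F (P1): max(-4, 36) = 36
E (P2): min(36, 20) = 20
Root (P1): max(9, 20) = 20

20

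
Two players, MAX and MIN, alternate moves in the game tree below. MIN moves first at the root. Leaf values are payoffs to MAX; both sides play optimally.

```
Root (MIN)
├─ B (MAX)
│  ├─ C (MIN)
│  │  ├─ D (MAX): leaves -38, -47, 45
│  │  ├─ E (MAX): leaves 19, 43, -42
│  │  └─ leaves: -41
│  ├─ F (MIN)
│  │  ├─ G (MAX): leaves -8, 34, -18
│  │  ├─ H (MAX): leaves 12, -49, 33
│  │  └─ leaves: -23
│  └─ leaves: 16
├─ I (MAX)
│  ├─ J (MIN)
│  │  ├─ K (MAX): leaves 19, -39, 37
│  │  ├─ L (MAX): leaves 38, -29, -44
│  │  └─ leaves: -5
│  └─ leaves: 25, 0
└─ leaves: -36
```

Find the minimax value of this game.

-36

D (MAX): max(-38, -47, 45) = 45
E (MAX): max(19, 43, -42) = 43
C (MIN): min(45, 43, -41) = -41
G (MAX): max(-8, 34, -18) = 34
H (MAX): max(12, -49, 33) = 33
F (MIN): min(34, 33, -23) = -23
B (MAX): max(-41, -23, 16) = 16
K (MAX): max(19, -39, 37) = 37
L (MAX): max(38, -29, -44) = 38
J (MIN): min(37, 38, -5) = -5
I (MAX): max(-5, 25, 0) = 25
Root (MIN): min(16, 25, -36) = -36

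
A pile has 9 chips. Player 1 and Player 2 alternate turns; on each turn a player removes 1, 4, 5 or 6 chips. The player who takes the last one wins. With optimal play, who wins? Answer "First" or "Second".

Second

Compute winning (W) and losing (L) positions by backward induction:
i:   0  1  2  3  4  5  6  7  8  9
     L  W  L  W  W  W  W  W  W  L
Position 9 is L, so the second player wins.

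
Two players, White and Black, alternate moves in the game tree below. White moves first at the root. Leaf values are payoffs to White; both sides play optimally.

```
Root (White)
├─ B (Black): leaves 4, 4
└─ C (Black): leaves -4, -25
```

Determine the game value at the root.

4

B (Black): min(4, 4) = 4
C (Black): min(-4, -25) = -25
Root (White): max(4, -25) = 4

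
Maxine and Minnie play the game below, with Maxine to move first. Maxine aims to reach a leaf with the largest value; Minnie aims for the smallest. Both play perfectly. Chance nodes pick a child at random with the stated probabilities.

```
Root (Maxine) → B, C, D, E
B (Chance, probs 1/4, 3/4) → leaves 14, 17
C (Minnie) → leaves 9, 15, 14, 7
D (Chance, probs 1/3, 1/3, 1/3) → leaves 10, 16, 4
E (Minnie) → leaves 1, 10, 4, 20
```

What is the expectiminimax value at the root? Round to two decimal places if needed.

B (Chance): 1/4·14 + 3/4·17 = 16.25
C (Minnie): min(9, 15, 14, 7) = 7
D (Chance): 1/3·10 + 1/3·16 + 1/3·4 = 10
E (Minnie): min(1, 10, 4, 20) = 1
Root (Maxine): max(16.25, 7, 10, 1) = 16.25

16.25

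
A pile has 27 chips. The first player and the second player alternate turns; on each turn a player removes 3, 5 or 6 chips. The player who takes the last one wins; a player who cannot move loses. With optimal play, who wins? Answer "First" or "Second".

Mark each pile size as W (mover wins) or L (mover loses):
i:   0  1  2  3  4  5  6  7  8  9 10 11 12 13 14 15 16 17 18 19 20 21 22 23 24 25 26 27
     L  L  L  W  W  W  W  W  W  L  L  L  W  W  W  W  W  W  L  L  L  W  W  W  W  W  W  L
Position 27 is L, so the second player wins.

Second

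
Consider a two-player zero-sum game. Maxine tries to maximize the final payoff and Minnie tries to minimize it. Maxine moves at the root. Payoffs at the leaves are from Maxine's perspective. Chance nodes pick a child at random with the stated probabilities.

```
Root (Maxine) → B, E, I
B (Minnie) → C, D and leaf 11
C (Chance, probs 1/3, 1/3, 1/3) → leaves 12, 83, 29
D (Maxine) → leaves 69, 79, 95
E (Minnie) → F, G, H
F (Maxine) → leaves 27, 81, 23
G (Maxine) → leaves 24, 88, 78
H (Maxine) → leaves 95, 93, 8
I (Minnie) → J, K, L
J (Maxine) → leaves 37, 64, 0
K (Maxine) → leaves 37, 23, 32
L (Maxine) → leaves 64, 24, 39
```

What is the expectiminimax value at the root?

C (Chance): 1/3·12 + 1/3·83 + 1/3·29 = 41.33
D (Maxine): max(69, 79, 95) = 95
B (Minnie): min(41.33, 95, 11) = 11
F (Maxine): max(27, 81, 23) = 81
G (Maxine): max(24, 88, 78) = 88
H (Maxine): max(95, 93, 8) = 95
E (Minnie): min(81, 88, 95) = 81
J (Maxine): max(37, 64, 0) = 64
K (Maxine): max(37, 23, 32) = 37
L (Maxine): max(64, 24, 39) = 64
I (Minnie): min(64, 37, 64) = 37
Root (Maxine): max(11, 81, 37) = 81

81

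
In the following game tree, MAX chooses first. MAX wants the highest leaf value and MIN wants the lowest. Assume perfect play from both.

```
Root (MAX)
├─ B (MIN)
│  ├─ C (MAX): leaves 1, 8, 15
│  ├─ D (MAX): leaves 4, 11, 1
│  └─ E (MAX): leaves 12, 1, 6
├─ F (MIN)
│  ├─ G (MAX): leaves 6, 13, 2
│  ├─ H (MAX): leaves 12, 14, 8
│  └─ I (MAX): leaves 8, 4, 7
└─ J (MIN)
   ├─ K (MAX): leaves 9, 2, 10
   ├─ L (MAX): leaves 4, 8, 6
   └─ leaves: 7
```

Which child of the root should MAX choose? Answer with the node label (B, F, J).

C (MAX): max(1, 8, 15) = 15
D (MAX): max(4, 11, 1) = 11
E (MAX): max(12, 1, 6) = 12
B (MIN): min(15, 11, 12) = 11
G (MAX): max(6, 13, 2) = 13
H (MAX): max(12, 14, 8) = 14
I (MAX): max(8, 4, 7) = 8
F (MIN): min(13, 14, 8) = 8
K (MAX): max(9, 2, 10) = 10
L (MAX): max(4, 8, 6) = 8
J (MIN): min(10, 8, 7) = 7
Root (MAX): max(11, 8, 7) = 11
MAX picks the child with the highest value: B (value 11).

B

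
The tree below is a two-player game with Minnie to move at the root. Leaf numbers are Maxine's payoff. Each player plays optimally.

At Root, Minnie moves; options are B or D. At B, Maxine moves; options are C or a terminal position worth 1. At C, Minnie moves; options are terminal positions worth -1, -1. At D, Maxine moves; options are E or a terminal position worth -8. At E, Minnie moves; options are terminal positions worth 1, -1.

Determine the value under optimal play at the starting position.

-1

C (Minnie): min(-1, -1) = -1
B (Maxine): max(-1, 1) = 1
E (Minnie): min(1, -1) = -1
D (Maxine): max(-1, -8) = -1
Root (Minnie): min(1, -1) = -1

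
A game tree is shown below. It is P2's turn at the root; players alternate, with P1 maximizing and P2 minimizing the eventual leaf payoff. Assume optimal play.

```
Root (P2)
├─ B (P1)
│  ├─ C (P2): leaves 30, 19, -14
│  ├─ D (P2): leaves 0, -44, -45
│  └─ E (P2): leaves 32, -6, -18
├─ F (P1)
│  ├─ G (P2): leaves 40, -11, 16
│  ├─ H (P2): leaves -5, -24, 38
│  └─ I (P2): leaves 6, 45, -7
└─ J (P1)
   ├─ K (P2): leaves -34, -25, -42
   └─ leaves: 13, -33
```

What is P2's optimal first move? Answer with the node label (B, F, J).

C (P2): min(30, 19, -14) = -14
D (P2): min(0, -44, -45) = -45
E (P2): min(32, -6, -18) = -18
B (P1): max(-14, -45, -18) = -14
G (P2): min(40, -11, 16) = -11
H (P2): min(-5, -24, 38) = -24
I (P2): min(6, 45, -7) = -7
F (P1): max(-11, -24, -7) = -7
K (P2): min(-34, -25, -42) = -42
J (P1): max(-42, 13, -33) = 13
Root (P2): min(-14, -7, 13) = -14
P2 picks the child with the lowest value: B (value -14).

B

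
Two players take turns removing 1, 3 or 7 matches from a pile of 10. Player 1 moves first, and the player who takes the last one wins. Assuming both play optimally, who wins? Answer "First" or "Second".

Positions where the player to move wins (W) vs loses (L):
i:   0  1  2  3  4  5  6  7  8  9 10
     L  W  L  W  L  W  L  W  L  W  L
Position 10 is L, so the second player wins.

Second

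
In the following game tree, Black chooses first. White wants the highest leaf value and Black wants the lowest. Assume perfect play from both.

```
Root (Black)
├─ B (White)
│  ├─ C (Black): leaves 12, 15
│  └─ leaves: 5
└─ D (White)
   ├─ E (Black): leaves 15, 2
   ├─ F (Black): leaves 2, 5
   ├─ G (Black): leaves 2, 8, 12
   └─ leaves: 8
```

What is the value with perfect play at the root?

C (Black): min(12, 15) = 12
B (White): max(12, 5) = 12
E (Black): min(15, 2) = 2
F (Black): min(2, 5) = 2
G (Black): min(2, 8, 12) = 2
D (White): max(2, 2, 2, 8) = 8
Root (Black): min(12, 8) = 8

8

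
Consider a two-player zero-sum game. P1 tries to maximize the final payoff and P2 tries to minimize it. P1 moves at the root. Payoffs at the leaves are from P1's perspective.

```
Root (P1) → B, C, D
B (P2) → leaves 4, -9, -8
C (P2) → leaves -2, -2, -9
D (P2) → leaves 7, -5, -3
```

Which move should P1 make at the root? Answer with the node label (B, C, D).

D

B (P2): min(4, -9, -8) = -9
C (P2): min(-2, -2, -9) = -9
D (P2): min(7, -5, -3) = -5
Root (P1): max(-9, -9, -5) = -5
P1 picks the child with the highest value: D (value -5).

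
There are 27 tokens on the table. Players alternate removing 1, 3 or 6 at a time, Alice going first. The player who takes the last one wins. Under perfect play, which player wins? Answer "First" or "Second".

Second

W/L table (W = player to move can force a win):
i:   0  1  2  3  4  5  6  7  8  9 10 11 12 13 14 15 16 17 18 19 20 21 22 23 24 25 26 27
     L  W  L  W  L  W  W  W  W  L  W  L  W  L  W  W  W  W  L  W  L  W  L  W  W  W  W  L
Position 27 is L, so the second player wins.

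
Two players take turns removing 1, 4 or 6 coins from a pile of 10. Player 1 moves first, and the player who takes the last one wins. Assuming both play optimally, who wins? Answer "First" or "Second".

Second

i:   0  1  2  3  4  5  6  7  8  9 10
     L  W  L  W  W  L  W  L  W  W  L
Position 10 is L, so the second player wins.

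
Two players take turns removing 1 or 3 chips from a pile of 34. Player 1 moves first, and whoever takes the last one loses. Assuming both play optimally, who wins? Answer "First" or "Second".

W/L table (W = player to move can force a win):
i:   0  1  2  3  4  5  6  7  8  9 10 11 12 13 14 15 16 17 18 19 20 21 22 23 24 25 26 27 28 29 30 31 32 33 34
     W  L  W  L  W  L  W  L  W  L  W  L  W  L  W  L  W  L  W  L  W  L  W  L  W  L  W  L  W  L  W  L  W  L  W
Position 34 is W, so the first player wins.

First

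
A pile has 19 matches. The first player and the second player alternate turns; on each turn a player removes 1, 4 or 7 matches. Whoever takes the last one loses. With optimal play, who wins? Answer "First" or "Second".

Second

Positions where the player to move wins (W) vs loses (L):
i:   0  1  2  3  4  5  6  7  8  9 10 11 12 13 14 15 16 17 18 19
     W  L  W  L  W  W  L  W  W  L  W  L  W  W  L  W  W  L  W  L
Position 19 is L, so the second player wins.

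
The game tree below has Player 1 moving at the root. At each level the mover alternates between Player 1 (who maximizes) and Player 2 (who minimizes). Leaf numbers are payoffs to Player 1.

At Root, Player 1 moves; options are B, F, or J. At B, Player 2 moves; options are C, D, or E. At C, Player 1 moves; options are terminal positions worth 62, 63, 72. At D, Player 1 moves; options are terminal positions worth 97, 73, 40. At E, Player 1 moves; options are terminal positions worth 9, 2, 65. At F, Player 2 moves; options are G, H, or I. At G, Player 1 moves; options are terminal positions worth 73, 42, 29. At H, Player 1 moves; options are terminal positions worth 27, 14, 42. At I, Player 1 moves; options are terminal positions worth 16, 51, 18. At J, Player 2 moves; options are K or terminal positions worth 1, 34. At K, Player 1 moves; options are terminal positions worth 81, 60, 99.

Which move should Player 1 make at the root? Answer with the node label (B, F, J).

C (Player 1): max(62, 63, 72) = 72
D (Player 1): max(97, 73, 40) = 97
E (Player 1): max(9, 2, 65) = 65
B (Player 2): min(72, 97, 65) = 65
G (Player 1): max(73, 42, 29) = 73
H (Player 1): max(27, 14, 42) = 42
I (Player 1): max(16, 51, 18) = 51
F (Player 2): min(73, 42, 51) = 42
K (Player 1): max(81, 60, 99) = 99
J (Player 2): min(99, 1, 34) = 1
Root (Player 1): max(65, 42, 1) = 65
Player 1 picks the child with the highest value: B (value 65).

B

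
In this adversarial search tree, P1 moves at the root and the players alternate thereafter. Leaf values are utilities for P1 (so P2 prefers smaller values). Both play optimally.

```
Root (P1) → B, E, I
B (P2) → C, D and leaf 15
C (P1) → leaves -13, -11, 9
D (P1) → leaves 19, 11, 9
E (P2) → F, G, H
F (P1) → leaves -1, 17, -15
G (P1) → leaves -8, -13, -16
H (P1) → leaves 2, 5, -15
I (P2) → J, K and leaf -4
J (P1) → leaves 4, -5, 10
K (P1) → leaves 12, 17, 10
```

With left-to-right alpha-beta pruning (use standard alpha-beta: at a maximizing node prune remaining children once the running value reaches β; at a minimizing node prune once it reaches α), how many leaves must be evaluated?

16

C [α=-∞,β=+∞]: v=9
D [α=-∞,β=9]: v=19 after child 1 ≥ β → β-cutoff, skip 2
B [α=-∞,β=+∞]: v=9
F [α=9,β=+∞]: v=17
G [α=9,β=17]: v=-8
E [α=9,β=+∞]: v=-8 after child 2 ≤ α → α-cutoff, skip 1
J [α=9,β=+∞]: v=10
K [α=9,β=10]: v=12 after child 1 ≥ β → β-cutoff, skip 2
I [α=9,β=+∞]: v=-4
Root [α=-∞,β=+∞]: v=9
Leaves evaluated: 16 of 23.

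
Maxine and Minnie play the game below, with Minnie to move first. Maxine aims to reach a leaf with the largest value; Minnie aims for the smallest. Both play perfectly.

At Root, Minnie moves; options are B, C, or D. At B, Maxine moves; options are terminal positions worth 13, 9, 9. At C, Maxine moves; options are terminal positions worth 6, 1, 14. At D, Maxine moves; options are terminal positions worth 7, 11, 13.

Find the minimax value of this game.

13

B (Maxine): max(13, 9, 9) = 13
C (Maxine): max(6, 1, 14) = 14
D (Maxine): max(7, 11, 13) = 13
Root (Minnie): min(13, 14, 13) = 13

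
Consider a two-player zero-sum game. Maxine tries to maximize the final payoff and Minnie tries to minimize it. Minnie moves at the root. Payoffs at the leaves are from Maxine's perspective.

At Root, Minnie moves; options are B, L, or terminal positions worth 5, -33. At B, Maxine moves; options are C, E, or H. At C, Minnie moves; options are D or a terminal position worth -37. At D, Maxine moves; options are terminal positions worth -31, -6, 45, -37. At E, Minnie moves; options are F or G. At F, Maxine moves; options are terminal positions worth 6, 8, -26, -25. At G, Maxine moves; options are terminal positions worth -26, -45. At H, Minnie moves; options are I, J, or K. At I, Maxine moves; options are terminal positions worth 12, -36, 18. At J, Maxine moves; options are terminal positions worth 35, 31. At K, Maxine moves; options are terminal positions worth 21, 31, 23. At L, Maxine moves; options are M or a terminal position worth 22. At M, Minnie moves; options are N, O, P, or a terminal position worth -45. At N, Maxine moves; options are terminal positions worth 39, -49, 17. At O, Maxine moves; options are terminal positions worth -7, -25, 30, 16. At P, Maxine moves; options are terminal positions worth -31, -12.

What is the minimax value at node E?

F: max(6, 8, -26, -25) = 8
G: max(-26, -45) = -26
E: min(8, -26) = -26

-26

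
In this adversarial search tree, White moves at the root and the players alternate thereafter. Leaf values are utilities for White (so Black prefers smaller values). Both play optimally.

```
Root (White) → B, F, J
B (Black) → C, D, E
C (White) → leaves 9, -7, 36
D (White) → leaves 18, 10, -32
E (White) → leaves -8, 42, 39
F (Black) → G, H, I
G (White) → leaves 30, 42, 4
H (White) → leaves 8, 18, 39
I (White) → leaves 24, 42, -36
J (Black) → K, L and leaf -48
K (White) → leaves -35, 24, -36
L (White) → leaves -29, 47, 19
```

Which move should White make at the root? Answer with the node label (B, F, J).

C (White): max(9, -7, 36) = 36
D (White): max(18, 10, -32) = 18
E (White): max(-8, 42, 39) = 42
B (Black): min(36, 18, 42) = 18
G (White): max(30, 42, 4) = 42
H (White): max(8, 18, 39) = 39
I (White): max(24, 42, -36) = 42
F (Black): min(42, 39, 42) = 39
K (White): max(-35, 24, -36) = 24
L (White): max(-29, 47, 19) = 47
J (Black): min(24, 47, -48) = -48
Root (White): max(18, 39, -48) = 39
White picks the child with the highest value: F (value 39).

F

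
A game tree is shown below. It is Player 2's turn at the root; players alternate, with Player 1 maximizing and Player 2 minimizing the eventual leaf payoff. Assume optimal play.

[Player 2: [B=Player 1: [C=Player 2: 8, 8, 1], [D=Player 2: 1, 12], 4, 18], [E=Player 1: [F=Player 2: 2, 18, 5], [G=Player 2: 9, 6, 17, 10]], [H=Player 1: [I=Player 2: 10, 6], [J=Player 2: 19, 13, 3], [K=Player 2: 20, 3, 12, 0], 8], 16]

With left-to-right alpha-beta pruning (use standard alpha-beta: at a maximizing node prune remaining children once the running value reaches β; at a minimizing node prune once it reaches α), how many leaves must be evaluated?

C [α=-∞,β=+∞]: v=1
D [α=1,β=+∞]: v=1 after child 1 ≤ α → α-cutoff, skip 1
B [α=-∞,β=+∞]: v=18
F [α=-∞,β=18]: v=2
G [α=2,β=18]: v=6
E [α=-∞,β=18]: v=6
I [α=-∞,β=6]: v=6
H [α=-∞,β=6]: v=6 after child 1 ≥ β → β-cutoff, skip 3
Root [α=-∞,β=+∞]: v=6
Leaves evaluated: 16 of 25.

16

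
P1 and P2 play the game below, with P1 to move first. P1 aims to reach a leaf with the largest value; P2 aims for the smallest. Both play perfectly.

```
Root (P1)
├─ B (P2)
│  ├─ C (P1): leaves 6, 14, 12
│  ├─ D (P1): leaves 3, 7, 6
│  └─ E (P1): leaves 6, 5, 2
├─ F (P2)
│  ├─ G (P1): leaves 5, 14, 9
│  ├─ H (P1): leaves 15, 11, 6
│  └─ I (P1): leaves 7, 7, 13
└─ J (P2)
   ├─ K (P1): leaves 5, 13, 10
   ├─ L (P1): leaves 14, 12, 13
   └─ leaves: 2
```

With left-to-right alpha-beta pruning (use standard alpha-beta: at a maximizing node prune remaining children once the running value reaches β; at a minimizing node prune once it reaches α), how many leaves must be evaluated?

19

C [α=-∞,β=+∞]: v=14
D [α=-∞,β=14]: v=7
E [α=-∞,β=7]: v=6
B [α=-∞,β=+∞]: v=6
G [α=6,β=+∞]: v=14
H [α=6,β=14]: v=15 after child 1 ≥ β → β-cutoff, skip 2
I [α=6,β=14]: v=13
F [α=6,β=+∞]: v=13
K [α=13,β=+∞]: v=13
J [α=13,β=+∞]: v=13 after child 1 ≤ α → α-cutoff, skip 2
Root [α=-∞,β=+∞]: v=13
Leaves evaluated: 19 of 25.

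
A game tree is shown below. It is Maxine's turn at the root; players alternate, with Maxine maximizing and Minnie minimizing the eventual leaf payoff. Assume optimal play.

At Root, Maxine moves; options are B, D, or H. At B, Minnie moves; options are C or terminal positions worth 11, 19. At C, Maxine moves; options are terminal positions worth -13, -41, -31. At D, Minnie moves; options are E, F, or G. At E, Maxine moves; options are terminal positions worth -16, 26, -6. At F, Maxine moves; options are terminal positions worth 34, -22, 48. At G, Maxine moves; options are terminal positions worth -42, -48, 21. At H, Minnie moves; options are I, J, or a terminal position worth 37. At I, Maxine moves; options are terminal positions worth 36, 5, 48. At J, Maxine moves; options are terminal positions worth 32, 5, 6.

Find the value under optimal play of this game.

32

C (Maxine): max(-13, -41, -31) = -13
B (Minnie): min(-13, 11, 19) = -13
E (Maxine): max(-16, 26, -6) = 26
F (Maxine): max(34, -22, 48) = 48
G (Maxine): max(-42, -48, 21) = 21
D (Minnie): min(26, 48, 21) = 21
I (Maxine): max(36, 5, 48) = 48
J (Maxine): max(32, 5, 6) = 32
H (Minnie): min(48, 32, 37) = 32
Root (Maxine): max(-13, 21, 32) = 32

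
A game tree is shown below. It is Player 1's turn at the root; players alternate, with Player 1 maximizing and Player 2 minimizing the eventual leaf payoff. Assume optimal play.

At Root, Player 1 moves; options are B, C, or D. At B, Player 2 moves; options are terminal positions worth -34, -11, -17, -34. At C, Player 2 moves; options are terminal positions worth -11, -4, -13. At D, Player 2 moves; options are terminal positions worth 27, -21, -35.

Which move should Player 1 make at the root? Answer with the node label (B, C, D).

C

B (Player 2): min(-34, -11, -17, -34) = -34
C (Player 2): min(-11, -4, -13) = -13
D (Player 2): min(27, -21, -35) = -35
Root (Player 1): max(-34, -13, -35) = -13
Player 1 picks the child with the highest value: C (value -13).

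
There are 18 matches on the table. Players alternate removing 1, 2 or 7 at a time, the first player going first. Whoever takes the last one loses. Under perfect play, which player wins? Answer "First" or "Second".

First

Positions where the player to move wins (W) vs loses (L):
i:   0  1  2  3  4  5  6  7  8  9 10 11 12 13 14 15 16 17 18
     W  L  W  W  L  W  W  L  W  W  L  W  W  L  W  W  L  W  W
Position 18 is W, so the first player wins.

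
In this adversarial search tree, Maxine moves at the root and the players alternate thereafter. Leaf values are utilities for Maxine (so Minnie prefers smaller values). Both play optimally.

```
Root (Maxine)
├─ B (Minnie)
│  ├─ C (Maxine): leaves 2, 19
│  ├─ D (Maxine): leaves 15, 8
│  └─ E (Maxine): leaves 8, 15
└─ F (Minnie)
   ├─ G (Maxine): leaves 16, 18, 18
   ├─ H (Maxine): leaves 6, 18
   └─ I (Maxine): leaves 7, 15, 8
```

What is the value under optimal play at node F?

G: max(16, 18, 18) = 18
H: max(6, 18) = 18
I: max(7, 15, 8) = 15
F: min(18, 18, 15) = 15

15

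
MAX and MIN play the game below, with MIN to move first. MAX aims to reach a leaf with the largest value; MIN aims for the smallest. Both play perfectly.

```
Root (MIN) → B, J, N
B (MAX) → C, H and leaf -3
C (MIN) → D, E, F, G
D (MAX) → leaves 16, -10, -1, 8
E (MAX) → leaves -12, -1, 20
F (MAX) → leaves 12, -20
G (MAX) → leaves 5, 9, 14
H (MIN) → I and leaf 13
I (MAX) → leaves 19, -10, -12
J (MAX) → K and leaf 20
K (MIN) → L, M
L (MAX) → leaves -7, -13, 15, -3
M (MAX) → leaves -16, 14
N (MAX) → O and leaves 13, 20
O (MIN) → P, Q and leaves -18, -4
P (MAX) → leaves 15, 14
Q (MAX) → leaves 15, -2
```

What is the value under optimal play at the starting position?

D (MAX): max(16, -10, -1, 8) = 16
E (MAX): max(-12, -1, 20) = 20
F (MAX): max(12, -20) = 12
G (MAX): max(5, 9, 14) = 14
C (MIN): min(16, 20, 12, 14) = 12
I (MAX): max(19, -10, -12) = 19
H (MIN): min(19, 13) = 13
B (MAX): max(12, 13, -3) = 13
L (MAX): max(-7, -13, 15, -3) = 15
M (MAX): max(-16, 14) = 14
K (MIN): min(15, 14) = 14
J (MAX): max(14, 20) = 20
P (MAX): max(15, 14) = 15
Q (MAX): max(15, -2) = 15
O (MIN): min(15, 15, -18, -4) = -18
N (MAX): max(-18, 13, 20) = 20
Root (MIN): min(13, 20, 20) = 13

13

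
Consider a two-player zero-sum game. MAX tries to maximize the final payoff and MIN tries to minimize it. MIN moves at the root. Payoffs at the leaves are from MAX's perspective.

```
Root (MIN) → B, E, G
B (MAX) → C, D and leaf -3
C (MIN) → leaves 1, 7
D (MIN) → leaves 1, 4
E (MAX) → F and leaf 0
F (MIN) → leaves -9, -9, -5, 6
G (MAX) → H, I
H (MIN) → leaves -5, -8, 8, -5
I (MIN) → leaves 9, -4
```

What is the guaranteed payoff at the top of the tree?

C (MIN): min(1, 7) = 1
D (MIN): min(1, 4) = 1
B (MAX): max(1, 1, -3) = 1
F (MIN): min(-9, -9, -5, 6) = -9
E (MAX): max(-9, 0) = 0
H (MIN): min(-5, -8, 8, -5) = -8
I (MIN): min(9, -4) = -4
G (MAX): max(-8, -4) = -4
Root (MIN): min(1, 0, -4) = -4

-4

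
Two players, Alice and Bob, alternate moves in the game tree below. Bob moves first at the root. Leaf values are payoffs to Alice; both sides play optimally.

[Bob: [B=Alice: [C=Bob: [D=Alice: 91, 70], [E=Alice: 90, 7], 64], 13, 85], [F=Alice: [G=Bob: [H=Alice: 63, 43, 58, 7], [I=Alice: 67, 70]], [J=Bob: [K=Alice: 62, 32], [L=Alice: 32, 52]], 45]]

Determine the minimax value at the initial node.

D (Alice): max(91, 70) = 91
E (Alice): max(90, 7) = 90
C (Bob): min(91, 90, 64) = 64
B (Alice): max(64, 13, 85) = 85
H (Alice): max(63, 43, 58, 7) = 63
I (Alice): max(67, 70) = 70
G (Bob): min(63, 70) = 63
K (Alice): max(62, 32) = 62
L (Alice): max(32, 52) = 52
J (Bob): min(62, 52) = 52
F (Alice): max(63, 52, 45) = 63
Root (Bob): min(85, 63) = 63

63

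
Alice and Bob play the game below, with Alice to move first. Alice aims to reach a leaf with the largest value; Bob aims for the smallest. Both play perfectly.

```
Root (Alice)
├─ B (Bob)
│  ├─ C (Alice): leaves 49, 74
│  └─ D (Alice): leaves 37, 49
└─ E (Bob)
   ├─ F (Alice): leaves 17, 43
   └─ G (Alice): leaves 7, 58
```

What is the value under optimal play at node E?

43

F: max(17, 43) = 43
G: max(7, 58) = 58
E: min(43, 58) = 43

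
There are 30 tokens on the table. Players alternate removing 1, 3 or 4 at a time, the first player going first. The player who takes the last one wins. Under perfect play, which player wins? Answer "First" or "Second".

Mark each pile size as W (mover wins) or L (mover loses):
i:   0  1  2  3  4  5  6  7  8  9 10 11 12 13 14 15 16 17 18 19 20 21 22 23 24 25 26 27 28 29 30
     L  W  L  W  W  W  W  L  W  L  W  W  W  W  L  W  L  W  W  W  W  L  W  L  W  W  W  W  L  W  L
Position 30 is L, so the second player wins.

Second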